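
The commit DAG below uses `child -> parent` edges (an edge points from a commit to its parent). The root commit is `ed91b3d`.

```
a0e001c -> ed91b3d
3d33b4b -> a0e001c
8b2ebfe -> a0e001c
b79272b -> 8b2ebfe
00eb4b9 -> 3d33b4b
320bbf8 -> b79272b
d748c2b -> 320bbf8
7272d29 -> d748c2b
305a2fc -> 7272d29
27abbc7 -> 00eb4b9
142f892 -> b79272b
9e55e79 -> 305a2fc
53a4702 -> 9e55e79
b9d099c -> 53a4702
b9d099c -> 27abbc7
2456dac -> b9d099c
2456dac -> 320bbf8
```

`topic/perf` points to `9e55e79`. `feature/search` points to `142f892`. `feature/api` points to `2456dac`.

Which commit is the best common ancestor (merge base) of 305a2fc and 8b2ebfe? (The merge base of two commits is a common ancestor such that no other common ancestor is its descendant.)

8b2ebfe

Ancestors of 305a2fc: {305a2fc, 320bbf8, 7272d29, 8b2ebfe, a0e001c, b79272b, d748c2b, ed91b3d}.
Ancestors of 8b2ebfe: {8b2ebfe, a0e001c, ed91b3d}.
Common ancestors: {8b2ebfe, a0e001c, ed91b3d}.
Among these, 8b2ebfe is not an ancestor of any other common ancestor — it is the merge base.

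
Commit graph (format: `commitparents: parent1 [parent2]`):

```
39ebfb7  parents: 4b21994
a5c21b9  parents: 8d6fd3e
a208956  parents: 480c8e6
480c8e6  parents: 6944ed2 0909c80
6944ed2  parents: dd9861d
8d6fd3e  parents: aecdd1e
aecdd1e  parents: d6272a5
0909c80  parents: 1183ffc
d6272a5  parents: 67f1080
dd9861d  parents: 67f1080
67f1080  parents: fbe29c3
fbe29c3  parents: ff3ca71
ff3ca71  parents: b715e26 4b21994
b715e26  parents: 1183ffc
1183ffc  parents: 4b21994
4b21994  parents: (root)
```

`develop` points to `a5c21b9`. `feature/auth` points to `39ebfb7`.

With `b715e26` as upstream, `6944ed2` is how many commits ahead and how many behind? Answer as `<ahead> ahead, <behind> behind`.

5 ahead, 0 behind

Reachable from 6944ed2: {1183ffc, 4b21994, 67f1080, 6944ed2, b715e26, dd9861d, fbe29c3, ff3ca71}.
Reachable from b715e26: {1183ffc, 4b21994, b715e26}.
Only in 6944ed2's history (ahead): {67f1080, 6944ed2, dd9861d, fbe29c3, ff3ca71} — 5.
Only in b715e26's history (behind): {} — 0.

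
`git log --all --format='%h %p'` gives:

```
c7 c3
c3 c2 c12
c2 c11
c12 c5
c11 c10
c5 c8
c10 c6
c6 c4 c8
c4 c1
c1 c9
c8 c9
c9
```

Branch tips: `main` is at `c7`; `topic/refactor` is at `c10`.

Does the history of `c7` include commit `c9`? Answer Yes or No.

Ancestors of c7 (commits reachable by following parents): {c1, c10, c11, c12, c2, c3, c4, c5, c6, c7, c8, c9}.
c9 is in that set, so it is an ancestor of c7.

Yes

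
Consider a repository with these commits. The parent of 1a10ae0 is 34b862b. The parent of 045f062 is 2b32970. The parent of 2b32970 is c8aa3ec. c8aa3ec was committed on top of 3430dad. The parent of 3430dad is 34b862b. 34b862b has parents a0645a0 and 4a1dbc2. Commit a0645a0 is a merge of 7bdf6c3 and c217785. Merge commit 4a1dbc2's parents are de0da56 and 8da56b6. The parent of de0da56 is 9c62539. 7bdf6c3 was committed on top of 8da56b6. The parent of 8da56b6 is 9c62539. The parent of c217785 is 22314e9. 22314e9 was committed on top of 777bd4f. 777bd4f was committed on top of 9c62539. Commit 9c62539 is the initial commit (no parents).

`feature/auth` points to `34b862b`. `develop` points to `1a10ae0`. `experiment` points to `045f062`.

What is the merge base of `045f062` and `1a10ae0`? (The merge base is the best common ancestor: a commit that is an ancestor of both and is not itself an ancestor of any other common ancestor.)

34b862b

Ancestors of 045f062: {045f062, 22314e9, 2b32970, 3430dad, 34b862b, 4a1dbc2, 777bd4f, 7bdf6c3, 8da56b6, 9c62539, a0645a0, c217785, c8aa3ec, de0da56}.
Ancestors of 1a10ae0: {1a10ae0, 22314e9, 34b862b, 4a1dbc2, 777bd4f, 7bdf6c3, 8da56b6, 9c62539, a0645a0, c217785, de0da56}.
Common ancestors: {22314e9, 34b862b, 4a1dbc2, 777bd4f, 7bdf6c3, 8da56b6, 9c62539, a0645a0, c217785, de0da56}.
Among these, 34b862b is not an ancestor of any other common ancestor — it is the merge base.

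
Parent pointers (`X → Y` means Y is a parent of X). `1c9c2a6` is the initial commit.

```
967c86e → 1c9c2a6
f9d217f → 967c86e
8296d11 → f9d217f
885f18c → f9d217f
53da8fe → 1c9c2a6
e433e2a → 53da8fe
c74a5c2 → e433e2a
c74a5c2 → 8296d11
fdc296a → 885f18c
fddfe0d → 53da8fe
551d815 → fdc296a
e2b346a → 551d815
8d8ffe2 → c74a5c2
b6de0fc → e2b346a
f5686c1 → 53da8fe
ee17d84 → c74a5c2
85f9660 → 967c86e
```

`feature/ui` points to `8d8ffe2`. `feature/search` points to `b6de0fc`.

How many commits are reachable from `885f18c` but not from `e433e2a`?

Reachable from 885f18c: {1c9c2a6, 885f18c, 967c86e, f9d217f}.
Reachable from e433e2a: {1c9c2a6, 53da8fe, e433e2a}.
In 885f18c's history but not e433e2a's: {885f18c, 967c86e, f9d217f} — 3 commits.

3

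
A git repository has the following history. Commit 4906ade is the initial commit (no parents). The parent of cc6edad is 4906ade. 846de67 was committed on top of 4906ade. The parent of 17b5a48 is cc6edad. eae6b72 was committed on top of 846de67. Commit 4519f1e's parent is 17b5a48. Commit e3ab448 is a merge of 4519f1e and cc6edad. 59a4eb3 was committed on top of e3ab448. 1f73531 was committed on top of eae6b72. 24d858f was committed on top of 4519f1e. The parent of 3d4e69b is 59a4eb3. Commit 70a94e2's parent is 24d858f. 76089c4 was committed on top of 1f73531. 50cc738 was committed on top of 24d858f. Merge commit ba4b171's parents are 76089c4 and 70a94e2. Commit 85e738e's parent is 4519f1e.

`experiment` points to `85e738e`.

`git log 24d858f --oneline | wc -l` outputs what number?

Walking parent pointers from 24d858f: reachable set = {17b5a48, 24d858f, 4519f1e, 4906ade, cc6edad}.
That is 5 commits.

5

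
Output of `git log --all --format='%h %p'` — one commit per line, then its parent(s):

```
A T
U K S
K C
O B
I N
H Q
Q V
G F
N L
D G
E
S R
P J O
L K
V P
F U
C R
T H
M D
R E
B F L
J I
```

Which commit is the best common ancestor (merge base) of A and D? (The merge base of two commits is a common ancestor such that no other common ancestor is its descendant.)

F

Ancestors of A: {A, B, C, E, F, H, I, J, K, L, N, O, P, Q, R, S, T, U, V}.
Ancestors of D: {C, D, E, F, G, K, R, S, U}.
Common ancestors: {C, E, F, K, R, S, U}.
Among these, F is not an ancestor of any other common ancestor — it is the merge base.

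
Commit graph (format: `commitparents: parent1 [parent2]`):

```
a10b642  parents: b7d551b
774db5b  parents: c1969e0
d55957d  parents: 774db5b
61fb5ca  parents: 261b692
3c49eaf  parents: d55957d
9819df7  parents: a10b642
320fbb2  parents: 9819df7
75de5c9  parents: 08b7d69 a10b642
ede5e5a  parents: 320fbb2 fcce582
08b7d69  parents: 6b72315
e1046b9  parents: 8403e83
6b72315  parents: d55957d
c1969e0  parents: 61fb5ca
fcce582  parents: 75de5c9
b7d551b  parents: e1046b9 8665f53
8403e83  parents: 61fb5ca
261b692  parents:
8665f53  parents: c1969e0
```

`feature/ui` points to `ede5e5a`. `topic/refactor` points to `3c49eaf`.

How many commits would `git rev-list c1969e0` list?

Walking parent pointers from c1969e0: reachable set = {261b692, 61fb5ca, c1969e0}.
That is 3 commits.

3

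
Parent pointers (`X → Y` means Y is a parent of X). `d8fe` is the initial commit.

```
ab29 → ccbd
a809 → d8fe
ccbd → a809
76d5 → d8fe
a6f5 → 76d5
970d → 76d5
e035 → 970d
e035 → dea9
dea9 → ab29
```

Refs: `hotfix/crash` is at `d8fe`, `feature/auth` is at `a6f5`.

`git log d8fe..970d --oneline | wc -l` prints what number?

2

Reachable from 970d: {76d5, 970d, d8fe}.
Reachable from d8fe: {d8fe}.
In 970d's history but not d8fe's: {76d5, 970d} — 2 commits.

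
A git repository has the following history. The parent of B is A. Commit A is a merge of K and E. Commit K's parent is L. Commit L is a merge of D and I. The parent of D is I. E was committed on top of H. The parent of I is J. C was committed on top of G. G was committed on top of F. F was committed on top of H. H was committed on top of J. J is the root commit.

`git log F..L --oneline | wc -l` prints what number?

3

Reachable from L: {D, I, J, L}.
Reachable from F: {F, H, J}.
In L's history but not F's: {D, I, L} — 3 commits.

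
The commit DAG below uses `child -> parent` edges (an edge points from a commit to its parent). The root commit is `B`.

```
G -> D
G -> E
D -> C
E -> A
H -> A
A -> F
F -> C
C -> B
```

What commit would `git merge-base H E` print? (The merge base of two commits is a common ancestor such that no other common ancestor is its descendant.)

Ancestors of H: {A, B, C, F, H}.
Ancestors of E: {A, B, C, E, F}.
Common ancestors: {A, B, C, F}.
Among these, A is not an ancestor of any other common ancestor — it is the merge base.

A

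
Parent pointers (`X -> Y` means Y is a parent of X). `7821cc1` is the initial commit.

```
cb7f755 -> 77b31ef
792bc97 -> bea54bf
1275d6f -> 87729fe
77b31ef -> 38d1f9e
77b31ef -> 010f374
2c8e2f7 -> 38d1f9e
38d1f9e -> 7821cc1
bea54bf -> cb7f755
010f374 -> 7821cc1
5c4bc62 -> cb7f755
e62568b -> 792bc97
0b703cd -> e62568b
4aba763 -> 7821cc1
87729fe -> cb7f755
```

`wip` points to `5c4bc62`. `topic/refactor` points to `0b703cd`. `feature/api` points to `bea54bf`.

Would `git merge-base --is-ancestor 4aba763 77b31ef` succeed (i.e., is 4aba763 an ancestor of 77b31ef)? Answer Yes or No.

No

Ancestors of 77b31ef: {010f374, 38d1f9e, 77b31ef, 7821cc1}.
4aba763 is not in that set, so it is not an ancestor of 77b31ef.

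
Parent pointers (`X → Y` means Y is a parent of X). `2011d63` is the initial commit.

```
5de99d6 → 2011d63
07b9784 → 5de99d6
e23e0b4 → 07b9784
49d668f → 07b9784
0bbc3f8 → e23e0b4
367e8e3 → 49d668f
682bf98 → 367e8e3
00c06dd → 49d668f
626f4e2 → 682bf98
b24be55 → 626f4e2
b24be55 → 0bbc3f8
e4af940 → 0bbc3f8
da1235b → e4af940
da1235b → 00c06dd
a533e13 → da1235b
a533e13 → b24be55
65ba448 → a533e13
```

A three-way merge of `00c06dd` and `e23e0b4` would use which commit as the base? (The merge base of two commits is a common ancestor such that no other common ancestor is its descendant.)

07b9784

Ancestors of 00c06dd: {00c06dd, 07b9784, 2011d63, 49d668f, 5de99d6}.
Ancestors of e23e0b4: {07b9784, 2011d63, 5de99d6, e23e0b4}.
Common ancestors: {07b9784, 2011d63, 5de99d6}.
Among these, 07b9784 is not an ancestor of any other common ancestor — it is the merge base.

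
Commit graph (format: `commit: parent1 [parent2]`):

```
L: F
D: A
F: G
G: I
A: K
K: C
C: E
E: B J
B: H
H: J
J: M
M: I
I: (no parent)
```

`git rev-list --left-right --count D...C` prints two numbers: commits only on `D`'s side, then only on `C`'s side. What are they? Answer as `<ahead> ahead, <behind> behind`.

Reachable from D: {A, B, C, D, E, H, I, J, K, M}.
Reachable from C: {B, C, E, H, I, J, M}.
Only in D's history (ahead): {A, D, K} — 3.
Only in C's history (behind): {} — 0.

3 ahead, 0 behind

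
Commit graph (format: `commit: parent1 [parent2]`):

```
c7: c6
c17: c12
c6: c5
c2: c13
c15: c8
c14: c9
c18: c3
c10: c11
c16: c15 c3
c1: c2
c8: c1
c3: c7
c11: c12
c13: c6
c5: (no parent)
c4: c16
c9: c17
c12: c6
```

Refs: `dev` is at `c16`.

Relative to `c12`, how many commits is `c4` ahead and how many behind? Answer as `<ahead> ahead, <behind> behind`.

Reachable from c4: {c1, c13, c15, c16, c2, c3, c4, c5, c6, c7, c8}.
Reachable from c12: {c12, c5, c6}.
Only in c4's history (ahead): {c1, c13, c15, c16, c2, c3, c4, c7, c8} — 9.
Only in c12's history (behind): {c12} — 1.

9 ahead, 1 behind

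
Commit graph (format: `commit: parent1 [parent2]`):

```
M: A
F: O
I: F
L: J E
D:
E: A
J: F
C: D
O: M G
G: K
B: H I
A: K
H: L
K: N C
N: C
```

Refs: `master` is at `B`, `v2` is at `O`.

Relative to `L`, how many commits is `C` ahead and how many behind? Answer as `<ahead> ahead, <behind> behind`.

Reachable from C: {C, D}.
Reachable from L: {A, C, D, E, F, G, J, K, L, M, N, O}.
Only in C's history (ahead): {} — 0.
Only in L's history (behind): {A, E, F, G, J, K, L, M, N, O} — 10.

0 ahead, 10 behind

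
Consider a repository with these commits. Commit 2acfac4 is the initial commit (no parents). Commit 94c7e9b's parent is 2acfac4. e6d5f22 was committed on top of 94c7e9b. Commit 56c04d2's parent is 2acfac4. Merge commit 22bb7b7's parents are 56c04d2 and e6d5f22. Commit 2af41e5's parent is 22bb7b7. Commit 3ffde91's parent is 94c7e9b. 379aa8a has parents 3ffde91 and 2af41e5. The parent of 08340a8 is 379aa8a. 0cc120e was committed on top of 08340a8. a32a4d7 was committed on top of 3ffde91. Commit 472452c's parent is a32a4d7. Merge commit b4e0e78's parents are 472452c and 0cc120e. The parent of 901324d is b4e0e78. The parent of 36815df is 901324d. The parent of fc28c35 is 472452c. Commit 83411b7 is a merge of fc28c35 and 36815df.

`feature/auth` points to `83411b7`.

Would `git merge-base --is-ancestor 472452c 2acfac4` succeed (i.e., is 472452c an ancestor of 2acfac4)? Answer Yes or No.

No

Ancestors of 2acfac4: {2acfac4}.
472452c is not in that set, so it is not an ancestor of 2acfac4.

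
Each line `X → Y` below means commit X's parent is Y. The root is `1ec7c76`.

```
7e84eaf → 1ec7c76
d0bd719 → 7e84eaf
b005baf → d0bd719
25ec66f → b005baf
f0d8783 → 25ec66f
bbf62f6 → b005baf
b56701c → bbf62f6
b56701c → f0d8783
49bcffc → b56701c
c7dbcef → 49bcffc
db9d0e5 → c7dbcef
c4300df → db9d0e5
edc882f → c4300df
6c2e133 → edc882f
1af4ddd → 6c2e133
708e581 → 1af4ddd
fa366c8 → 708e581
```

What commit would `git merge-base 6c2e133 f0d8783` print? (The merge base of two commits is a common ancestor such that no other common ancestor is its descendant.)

Ancestors of 6c2e133: {1ec7c76, 25ec66f, 49bcffc, 6c2e133, 7e84eaf, b005baf, b56701c, bbf62f6, c4300df, c7dbcef, d0bd719, db9d0e5, edc882f, f0d8783}.
Ancestors of f0d8783: {1ec7c76, 25ec66f, 7e84eaf, b005baf, d0bd719, f0d8783}.
Common ancestors: {1ec7c76, 25ec66f, 7e84eaf, b005baf, d0bd719, f0d8783}.
Among these, f0d8783 is not an ancestor of any other common ancestor — it is the merge base.

f0d8783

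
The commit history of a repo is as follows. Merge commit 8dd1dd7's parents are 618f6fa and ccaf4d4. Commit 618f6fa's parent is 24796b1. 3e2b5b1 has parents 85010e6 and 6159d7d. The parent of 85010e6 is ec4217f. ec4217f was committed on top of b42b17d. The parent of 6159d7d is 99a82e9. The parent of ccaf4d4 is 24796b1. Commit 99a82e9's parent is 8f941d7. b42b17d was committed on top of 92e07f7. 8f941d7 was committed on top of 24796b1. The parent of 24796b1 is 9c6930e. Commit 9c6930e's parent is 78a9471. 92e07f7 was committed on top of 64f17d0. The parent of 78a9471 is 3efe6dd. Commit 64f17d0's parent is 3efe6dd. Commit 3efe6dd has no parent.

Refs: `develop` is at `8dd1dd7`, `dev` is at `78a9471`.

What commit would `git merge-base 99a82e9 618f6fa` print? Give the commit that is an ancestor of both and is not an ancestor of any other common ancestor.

Ancestors of 99a82e9: {24796b1, 3efe6dd, 78a9471, 8f941d7, 99a82e9, 9c6930e}.
Ancestors of 618f6fa: {24796b1, 3efe6dd, 618f6fa, 78a9471, 9c6930e}.
Common ancestors: {24796b1, 3efe6dd, 78a9471, 9c6930e}.
Among these, 24796b1 is not an ancestor of any other common ancestor — it is the merge base.

24796b1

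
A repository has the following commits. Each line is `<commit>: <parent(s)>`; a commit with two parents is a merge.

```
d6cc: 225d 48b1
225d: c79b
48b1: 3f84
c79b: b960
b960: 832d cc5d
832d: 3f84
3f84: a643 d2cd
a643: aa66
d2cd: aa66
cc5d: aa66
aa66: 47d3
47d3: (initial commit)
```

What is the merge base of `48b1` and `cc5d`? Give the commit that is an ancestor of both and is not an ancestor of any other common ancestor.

aa66

Ancestors of 48b1: {3f84, 47d3, 48b1, a643, aa66, d2cd}.
Ancestors of cc5d: {47d3, aa66, cc5d}.
Common ancestors: {47d3, aa66}.
Among these, aa66 is not an ancestor of any other common ancestor — it is the merge base.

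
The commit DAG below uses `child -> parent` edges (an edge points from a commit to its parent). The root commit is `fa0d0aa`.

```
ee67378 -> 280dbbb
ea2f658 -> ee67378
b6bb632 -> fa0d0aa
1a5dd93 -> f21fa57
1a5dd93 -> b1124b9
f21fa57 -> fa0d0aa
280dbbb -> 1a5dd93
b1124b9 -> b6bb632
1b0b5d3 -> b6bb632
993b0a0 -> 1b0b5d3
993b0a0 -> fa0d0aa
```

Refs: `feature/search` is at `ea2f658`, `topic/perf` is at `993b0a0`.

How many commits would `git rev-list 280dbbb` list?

Walking parent pointers from 280dbbb: reachable set = {1a5dd93, 280dbbb, b1124b9, b6bb632, f21fa57, fa0d0aa}.
That is 6 commits.

6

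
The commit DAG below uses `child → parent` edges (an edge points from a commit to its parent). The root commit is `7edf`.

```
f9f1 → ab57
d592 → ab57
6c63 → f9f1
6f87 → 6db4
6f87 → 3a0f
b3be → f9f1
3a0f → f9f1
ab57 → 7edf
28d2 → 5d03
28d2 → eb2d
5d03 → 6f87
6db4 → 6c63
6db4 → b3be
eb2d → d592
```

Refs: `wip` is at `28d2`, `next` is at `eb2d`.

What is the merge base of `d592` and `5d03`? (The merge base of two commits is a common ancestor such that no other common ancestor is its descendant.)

Ancestors of d592: {7edf, ab57, d592}.
Ancestors of 5d03: {3a0f, 5d03, 6c63, 6db4, 6f87, 7edf, ab57, b3be, f9f1}.
Common ancestors: {7edf, ab57}.
Among these, ab57 is not an ancestor of any other common ancestor — it is the merge base.

ab57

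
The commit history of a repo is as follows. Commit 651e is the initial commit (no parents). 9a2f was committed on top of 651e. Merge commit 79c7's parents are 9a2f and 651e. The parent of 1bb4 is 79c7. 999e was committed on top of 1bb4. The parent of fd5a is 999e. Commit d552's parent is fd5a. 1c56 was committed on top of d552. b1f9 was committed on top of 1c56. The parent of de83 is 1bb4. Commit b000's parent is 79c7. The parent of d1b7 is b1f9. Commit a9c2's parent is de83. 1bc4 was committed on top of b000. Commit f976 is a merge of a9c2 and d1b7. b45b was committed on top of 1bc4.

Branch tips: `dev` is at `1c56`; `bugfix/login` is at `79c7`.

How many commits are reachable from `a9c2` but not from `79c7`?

3

Reachable from a9c2: {1bb4, 651e, 79c7, 9a2f, a9c2, de83}.
Reachable from 79c7: {651e, 79c7, 9a2f}.
In a9c2's history but not 79c7's: {1bb4, a9c2, de83} — 3 commits.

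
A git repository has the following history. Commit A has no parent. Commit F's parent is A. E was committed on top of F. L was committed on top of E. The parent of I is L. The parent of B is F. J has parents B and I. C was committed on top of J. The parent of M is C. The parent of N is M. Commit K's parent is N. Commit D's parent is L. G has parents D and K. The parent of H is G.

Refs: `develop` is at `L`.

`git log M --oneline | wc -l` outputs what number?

9

Walking parent pointers from M: reachable set = {A, B, C, E, F, I, J, L, M}.
That is 9 commits.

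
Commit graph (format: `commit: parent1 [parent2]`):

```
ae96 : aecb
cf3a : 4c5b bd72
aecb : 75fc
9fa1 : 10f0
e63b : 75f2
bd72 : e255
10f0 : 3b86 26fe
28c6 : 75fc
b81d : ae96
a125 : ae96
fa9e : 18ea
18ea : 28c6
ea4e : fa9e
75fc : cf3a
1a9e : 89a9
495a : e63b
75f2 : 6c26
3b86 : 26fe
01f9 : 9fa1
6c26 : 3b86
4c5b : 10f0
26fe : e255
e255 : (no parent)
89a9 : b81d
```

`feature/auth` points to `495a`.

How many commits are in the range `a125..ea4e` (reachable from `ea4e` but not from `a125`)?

Reachable from ea4e: {10f0, 18ea, 26fe, 28c6, 3b86, 4c5b, 75fc, bd72, cf3a, e255, ea4e, fa9e}.
Reachable from a125: {10f0, 26fe, 3b86, 4c5b, 75fc, a125, ae96, aecb, bd72, cf3a, e255}.
In ea4e's history but not a125's: {18ea, 28c6, ea4e, fa9e} — 4 commits.

4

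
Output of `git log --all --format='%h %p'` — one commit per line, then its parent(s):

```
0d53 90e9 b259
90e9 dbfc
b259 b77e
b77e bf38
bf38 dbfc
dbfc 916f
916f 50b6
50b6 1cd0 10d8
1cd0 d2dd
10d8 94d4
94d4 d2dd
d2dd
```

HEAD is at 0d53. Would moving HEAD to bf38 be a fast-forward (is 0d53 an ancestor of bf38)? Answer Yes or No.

No

A fast-forward from 0d53 to bf38 is possible iff 0d53 is an ancestor of bf38.
Ancestors of bf38: {10d8, 1cd0, 50b6, 916f, 94d4, bf38, d2dd, dbfc}.
0d53 is not among them, so fast-forward is not possible.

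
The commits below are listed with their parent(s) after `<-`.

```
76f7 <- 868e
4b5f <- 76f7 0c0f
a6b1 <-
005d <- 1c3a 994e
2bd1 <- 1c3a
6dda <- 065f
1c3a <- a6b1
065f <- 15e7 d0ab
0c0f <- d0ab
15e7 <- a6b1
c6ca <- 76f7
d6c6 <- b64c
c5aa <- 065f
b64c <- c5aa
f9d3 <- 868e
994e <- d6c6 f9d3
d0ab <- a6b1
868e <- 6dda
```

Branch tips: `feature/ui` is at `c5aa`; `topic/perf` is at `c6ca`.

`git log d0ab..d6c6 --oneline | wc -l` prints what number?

Reachable from d6c6: {065f, 15e7, a6b1, b64c, c5aa, d0ab, d6c6}.
Reachable from d0ab: {a6b1, d0ab}.
In d6c6's history but not d0ab's: {065f, 15e7, b64c, c5aa, d6c6} — 5 commits.

5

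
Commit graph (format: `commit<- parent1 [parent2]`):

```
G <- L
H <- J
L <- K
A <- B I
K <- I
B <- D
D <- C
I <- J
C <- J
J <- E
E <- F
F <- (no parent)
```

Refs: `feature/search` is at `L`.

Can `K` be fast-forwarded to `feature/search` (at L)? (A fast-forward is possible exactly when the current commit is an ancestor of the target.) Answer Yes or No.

Yes

A fast-forward from K to L is possible iff K is an ancestor of L.
Ancestors of L: {E, F, I, J, K, L}.
K is among them, so fast-forward is possible.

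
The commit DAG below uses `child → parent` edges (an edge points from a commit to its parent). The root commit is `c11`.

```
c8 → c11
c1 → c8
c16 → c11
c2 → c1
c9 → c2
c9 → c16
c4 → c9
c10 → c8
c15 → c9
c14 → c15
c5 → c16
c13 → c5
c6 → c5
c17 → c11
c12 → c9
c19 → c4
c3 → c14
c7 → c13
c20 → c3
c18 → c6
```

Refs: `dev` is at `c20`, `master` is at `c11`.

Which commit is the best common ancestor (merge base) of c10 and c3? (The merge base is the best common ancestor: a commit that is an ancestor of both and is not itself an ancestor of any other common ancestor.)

c8

Ancestors of c10: {c10, c11, c8}.
Ancestors of c3: {c1, c11, c14, c15, c16, c2, c3, c8, c9}.
Common ancestors: {c11, c8}.
Among these, c8 is not an ancestor of any other common ancestor — it is the merge base.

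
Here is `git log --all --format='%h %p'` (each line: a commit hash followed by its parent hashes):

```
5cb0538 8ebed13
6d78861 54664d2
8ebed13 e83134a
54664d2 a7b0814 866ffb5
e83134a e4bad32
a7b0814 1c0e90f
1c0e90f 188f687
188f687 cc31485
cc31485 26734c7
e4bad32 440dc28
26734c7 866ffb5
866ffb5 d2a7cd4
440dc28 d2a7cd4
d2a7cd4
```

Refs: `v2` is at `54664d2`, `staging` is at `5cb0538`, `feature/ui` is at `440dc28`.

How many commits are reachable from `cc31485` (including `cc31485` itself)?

Walking parent pointers from cc31485: reachable set = {26734c7, 866ffb5, cc31485, d2a7cd4}.
That is 4 commits.

4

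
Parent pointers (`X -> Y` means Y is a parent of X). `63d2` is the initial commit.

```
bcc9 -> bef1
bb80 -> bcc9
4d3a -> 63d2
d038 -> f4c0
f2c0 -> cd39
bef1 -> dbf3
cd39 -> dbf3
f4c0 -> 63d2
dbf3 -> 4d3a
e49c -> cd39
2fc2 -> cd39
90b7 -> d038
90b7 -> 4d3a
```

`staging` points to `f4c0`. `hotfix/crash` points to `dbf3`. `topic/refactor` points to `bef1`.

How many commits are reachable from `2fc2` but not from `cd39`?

1

Reachable from 2fc2: {2fc2, 4d3a, 63d2, cd39, dbf3}.
Reachable from cd39: {4d3a, 63d2, cd39, dbf3}.
In 2fc2's history but not cd39's: {2fc2} — 1 commit.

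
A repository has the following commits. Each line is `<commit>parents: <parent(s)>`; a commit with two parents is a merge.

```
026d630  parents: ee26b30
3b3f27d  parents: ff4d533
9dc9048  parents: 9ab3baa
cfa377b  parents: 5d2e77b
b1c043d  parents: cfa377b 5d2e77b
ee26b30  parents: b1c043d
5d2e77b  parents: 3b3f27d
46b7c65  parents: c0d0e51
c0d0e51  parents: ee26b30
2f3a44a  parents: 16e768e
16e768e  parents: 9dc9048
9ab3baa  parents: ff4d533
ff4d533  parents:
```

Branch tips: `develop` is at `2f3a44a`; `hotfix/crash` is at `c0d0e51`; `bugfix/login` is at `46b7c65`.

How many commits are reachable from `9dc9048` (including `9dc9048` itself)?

3

Walking parent pointers from 9dc9048: reachable set = {9ab3baa, 9dc9048, ff4d533}.
That is 3 commits.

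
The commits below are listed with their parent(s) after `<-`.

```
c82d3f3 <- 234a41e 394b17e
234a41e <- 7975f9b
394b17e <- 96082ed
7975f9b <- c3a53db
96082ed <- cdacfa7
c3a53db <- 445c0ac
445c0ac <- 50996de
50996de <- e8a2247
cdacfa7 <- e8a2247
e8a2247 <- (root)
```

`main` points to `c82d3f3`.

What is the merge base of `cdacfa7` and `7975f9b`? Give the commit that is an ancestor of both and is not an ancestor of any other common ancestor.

Ancestors of cdacfa7: {cdacfa7, e8a2247}.
Ancestors of 7975f9b: {445c0ac, 50996de, 7975f9b, c3a53db, e8a2247}.
Common ancestors: {e8a2247}.
The only common ancestor is e8a2247, so it is the merge base.

e8a2247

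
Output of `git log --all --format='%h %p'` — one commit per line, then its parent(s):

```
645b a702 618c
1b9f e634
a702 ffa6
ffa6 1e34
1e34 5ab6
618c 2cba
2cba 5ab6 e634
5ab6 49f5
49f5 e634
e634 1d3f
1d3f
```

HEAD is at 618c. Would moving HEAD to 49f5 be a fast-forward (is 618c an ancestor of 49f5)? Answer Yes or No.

No

A fast-forward from 618c to 49f5 is possible iff 618c is an ancestor of 49f5.
Ancestors of 49f5: {1d3f, 49f5, e634}.
618c is not among them, so fast-forward is not possible.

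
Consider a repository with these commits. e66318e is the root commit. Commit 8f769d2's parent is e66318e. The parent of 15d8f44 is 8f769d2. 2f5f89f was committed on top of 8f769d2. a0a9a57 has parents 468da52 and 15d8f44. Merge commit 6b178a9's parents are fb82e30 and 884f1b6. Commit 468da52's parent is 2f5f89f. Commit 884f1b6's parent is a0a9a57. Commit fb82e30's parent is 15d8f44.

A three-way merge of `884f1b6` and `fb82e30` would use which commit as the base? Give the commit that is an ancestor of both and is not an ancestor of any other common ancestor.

15d8f44

Ancestors of 884f1b6: {15d8f44, 2f5f89f, 468da52, 884f1b6, 8f769d2, a0a9a57, e66318e}.
Ancestors of fb82e30: {15d8f44, 8f769d2, e66318e, fb82e30}.
Common ancestors: {15d8f44, 8f769d2, e66318e}.
Among these, 15d8f44 is not an ancestor of any other common ancestor — it is the merge base.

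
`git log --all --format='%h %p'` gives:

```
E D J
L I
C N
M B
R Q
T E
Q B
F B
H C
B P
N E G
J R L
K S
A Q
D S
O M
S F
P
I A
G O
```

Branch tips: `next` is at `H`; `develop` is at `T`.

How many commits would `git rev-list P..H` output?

Reachable from H: {A, B, C, D, E, F, G, H, I, J, L, M, N, O, P, Q, R, S}.
Reachable from P: {P}.
In H's history but not P's: {A, B, C, D, E, F, G, H, I, J, L, M, N, O, Q, R, S} — 17 commits.

17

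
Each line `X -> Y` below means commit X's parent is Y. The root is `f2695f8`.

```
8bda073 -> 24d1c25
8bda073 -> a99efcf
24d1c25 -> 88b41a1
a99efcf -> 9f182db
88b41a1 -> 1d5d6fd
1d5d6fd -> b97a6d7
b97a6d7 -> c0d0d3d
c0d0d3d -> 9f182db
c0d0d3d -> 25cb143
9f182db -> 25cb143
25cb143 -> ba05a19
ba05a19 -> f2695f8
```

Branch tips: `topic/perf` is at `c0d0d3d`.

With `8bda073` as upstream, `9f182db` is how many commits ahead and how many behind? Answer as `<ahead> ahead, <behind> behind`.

0 ahead, 7 behind

Reachable from 9f182db: {25cb143, 9f182db, ba05a19, f2695f8}.
Reachable from 8bda073: {1d5d6fd, 24d1c25, 25cb143, 88b41a1, 8bda073, 9f182db, a99efcf, b97a6d7, ba05a19, c0d0d3d, f2695f8}.
Only in 9f182db's history (ahead): {} — 0.
Only in 8bda073's history (behind): {1d5d6fd, 24d1c25, 88b41a1, 8bda073, a99efcf, b97a6d7, c0d0d3d} — 7.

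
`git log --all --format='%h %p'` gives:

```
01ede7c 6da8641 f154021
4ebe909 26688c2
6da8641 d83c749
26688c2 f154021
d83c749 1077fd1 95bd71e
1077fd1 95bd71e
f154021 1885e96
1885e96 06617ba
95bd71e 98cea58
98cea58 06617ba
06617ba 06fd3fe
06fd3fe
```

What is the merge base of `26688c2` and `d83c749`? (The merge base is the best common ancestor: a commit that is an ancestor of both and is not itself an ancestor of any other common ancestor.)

06617ba

Ancestors of 26688c2: {06617ba, 06fd3fe, 1885e96, 26688c2, f154021}.
Ancestors of d83c749: {06617ba, 06fd3fe, 1077fd1, 95bd71e, 98cea58, d83c749}.
Common ancestors: {06617ba, 06fd3fe}.
Among these, 06617ba is not an ancestor of any other common ancestor — it is the merge base.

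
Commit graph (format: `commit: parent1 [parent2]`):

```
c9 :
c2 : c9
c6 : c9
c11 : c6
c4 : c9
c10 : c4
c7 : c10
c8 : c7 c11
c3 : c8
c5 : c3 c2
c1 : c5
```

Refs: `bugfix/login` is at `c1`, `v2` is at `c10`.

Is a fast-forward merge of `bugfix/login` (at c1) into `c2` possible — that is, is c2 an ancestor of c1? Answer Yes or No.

Yes

A fast-forward from c2 to c1 is possible iff c2 is an ancestor of c1.
Ancestors of c1: {c1, c10, c11, c2, c3, c4, c5, c6, c7, c8, c9}.
c2 is among them, so fast-forward is possible.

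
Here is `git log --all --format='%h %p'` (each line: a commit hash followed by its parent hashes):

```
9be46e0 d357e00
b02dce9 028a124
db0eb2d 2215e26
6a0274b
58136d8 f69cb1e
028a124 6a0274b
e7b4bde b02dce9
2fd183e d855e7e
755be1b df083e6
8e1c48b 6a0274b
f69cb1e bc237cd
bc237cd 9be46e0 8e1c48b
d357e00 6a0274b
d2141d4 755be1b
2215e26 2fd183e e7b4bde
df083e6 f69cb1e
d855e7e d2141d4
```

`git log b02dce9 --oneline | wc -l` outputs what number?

Walking parent pointers from b02dce9: reachable set = {028a124, 6a0274b, b02dce9}.
That is 3 commits.

3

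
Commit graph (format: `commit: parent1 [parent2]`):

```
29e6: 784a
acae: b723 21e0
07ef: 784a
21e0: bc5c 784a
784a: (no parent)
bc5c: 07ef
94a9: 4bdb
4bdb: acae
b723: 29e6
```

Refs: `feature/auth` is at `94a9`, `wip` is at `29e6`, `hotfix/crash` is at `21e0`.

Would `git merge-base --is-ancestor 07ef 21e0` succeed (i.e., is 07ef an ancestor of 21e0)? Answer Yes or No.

Ancestors of 21e0 (commits reachable by following parents): {07ef, 21e0, 784a, bc5c}.
07ef is in that set, so it is an ancestor of 21e0.

Yes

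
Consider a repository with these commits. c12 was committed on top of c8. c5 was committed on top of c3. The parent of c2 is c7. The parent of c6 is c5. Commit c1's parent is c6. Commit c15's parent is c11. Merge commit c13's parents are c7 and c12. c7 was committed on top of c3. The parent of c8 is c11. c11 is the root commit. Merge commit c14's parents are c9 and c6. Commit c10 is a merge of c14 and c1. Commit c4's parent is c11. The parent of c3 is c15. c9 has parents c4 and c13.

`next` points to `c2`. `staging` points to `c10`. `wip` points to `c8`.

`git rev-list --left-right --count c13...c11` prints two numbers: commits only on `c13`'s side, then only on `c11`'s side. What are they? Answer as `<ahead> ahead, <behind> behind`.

Reachable from c13: {c11, c12, c13, c15, c3, c7, c8}.
Reachable from c11: {c11}.
Only in c13's history (ahead): {c12, c13, c15, c3, c7, c8} — 6.
Only in c11's history (behind): {} — 0.

6 ahead, 0 behind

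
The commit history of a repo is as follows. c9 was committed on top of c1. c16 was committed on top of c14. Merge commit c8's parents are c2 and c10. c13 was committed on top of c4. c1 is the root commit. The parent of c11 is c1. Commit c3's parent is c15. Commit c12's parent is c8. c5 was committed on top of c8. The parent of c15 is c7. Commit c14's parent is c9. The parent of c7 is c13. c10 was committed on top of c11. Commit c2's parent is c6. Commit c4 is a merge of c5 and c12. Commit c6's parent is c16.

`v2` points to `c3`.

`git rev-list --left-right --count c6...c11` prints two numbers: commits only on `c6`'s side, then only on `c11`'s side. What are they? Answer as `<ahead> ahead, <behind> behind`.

Reachable from c6: {c1, c14, c16, c6, c9}.
Reachable from c11: {c1, c11}.
Only in c6's history (ahead): {c14, c16, c6, c9} — 4.
Only in c11's history (behind): {c11} — 1.

4 ahead, 1 behind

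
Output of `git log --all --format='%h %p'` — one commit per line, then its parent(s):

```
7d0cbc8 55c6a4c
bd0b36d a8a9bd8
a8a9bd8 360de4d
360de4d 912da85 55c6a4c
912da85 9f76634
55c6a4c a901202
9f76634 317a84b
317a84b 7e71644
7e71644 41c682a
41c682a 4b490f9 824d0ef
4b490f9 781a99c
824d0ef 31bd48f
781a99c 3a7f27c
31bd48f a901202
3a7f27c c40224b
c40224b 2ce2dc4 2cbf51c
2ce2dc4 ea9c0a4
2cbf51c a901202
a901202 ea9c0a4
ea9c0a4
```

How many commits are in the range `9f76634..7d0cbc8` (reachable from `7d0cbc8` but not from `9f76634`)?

Reachable from 7d0cbc8: {55c6a4c, 7d0cbc8, a901202, ea9c0a4}.
Reachable from 9f76634: {2cbf51c, 2ce2dc4, 317a84b, 31bd48f, 3a7f27c, 41c682a, 4b490f9, 781a99c, 7e71644, 824d0ef, 9f76634, a901202, c40224b, ea9c0a4}.
In 7d0cbc8's history but not 9f76634's: {55c6a4c, 7d0cbc8} — 2 commits.

2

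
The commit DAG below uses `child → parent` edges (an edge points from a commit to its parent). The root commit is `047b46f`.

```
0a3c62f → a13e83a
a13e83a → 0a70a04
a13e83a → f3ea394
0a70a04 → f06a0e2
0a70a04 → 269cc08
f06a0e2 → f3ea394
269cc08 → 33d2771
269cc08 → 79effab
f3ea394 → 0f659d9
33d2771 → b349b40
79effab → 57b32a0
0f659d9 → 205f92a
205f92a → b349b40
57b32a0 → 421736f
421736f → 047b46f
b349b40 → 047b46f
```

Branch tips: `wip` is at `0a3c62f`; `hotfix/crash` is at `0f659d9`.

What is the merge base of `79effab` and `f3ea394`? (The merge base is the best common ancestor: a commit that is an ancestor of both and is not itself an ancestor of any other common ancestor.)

Ancestors of 79effab: {047b46f, 421736f, 57b32a0, 79effab}.
Ancestors of f3ea394: {047b46f, 0f659d9, 205f92a, b349b40, f3ea394}.
Common ancestors: {047b46f}.
The only common ancestor is 047b46f, so it is the merge base.

047b46f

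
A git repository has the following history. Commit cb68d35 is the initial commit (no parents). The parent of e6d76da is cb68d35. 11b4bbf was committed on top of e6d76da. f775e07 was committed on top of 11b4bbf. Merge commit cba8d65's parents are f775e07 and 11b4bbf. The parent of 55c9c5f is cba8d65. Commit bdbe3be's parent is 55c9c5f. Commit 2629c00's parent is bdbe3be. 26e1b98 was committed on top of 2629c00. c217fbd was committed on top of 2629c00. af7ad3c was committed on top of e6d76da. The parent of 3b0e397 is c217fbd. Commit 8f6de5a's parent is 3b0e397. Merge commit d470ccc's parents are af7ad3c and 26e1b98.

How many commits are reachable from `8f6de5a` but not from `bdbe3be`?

Reachable from 8f6de5a: {11b4bbf, 2629c00, 3b0e397, 55c9c5f, 8f6de5a, bdbe3be, c217fbd, cb68d35, cba8d65, e6d76da, f775e07}.
Reachable from bdbe3be: {11b4bbf, 55c9c5f, bdbe3be, cb68d35, cba8d65, e6d76da, f775e07}.
In 8f6de5a's history but not bdbe3be's: {2629c00, 3b0e397, 8f6de5a, c217fbd} — 4 commits.

4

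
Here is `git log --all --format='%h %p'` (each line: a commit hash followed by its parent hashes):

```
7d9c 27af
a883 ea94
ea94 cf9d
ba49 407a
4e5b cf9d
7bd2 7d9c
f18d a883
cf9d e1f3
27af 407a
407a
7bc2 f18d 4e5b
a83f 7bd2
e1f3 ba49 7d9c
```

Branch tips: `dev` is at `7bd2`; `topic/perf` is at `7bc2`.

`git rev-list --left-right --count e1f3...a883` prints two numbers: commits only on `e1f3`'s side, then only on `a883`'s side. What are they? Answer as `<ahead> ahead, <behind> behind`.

Reachable from e1f3: {27af, 407a, 7d9c, ba49, e1f3}.
Reachable from a883: {27af, 407a, 7d9c, a883, ba49, cf9d, e1f3, ea94}.
Only in e1f3's history (ahead): {} — 0.
Only in a883's history (behind): {a883, cf9d, ea94} — 3.

0 ahead, 3 behind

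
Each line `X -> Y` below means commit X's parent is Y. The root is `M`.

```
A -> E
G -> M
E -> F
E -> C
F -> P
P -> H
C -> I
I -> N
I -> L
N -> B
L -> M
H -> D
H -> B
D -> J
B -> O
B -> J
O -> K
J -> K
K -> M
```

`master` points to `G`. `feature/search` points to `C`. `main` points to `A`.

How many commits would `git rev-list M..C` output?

Reachable from C: {B, C, I, J, K, L, M, N, O}.
Reachable from M: {M}.
In C's history but not M's: {B, C, I, J, K, L, N, O} — 8 commits.

8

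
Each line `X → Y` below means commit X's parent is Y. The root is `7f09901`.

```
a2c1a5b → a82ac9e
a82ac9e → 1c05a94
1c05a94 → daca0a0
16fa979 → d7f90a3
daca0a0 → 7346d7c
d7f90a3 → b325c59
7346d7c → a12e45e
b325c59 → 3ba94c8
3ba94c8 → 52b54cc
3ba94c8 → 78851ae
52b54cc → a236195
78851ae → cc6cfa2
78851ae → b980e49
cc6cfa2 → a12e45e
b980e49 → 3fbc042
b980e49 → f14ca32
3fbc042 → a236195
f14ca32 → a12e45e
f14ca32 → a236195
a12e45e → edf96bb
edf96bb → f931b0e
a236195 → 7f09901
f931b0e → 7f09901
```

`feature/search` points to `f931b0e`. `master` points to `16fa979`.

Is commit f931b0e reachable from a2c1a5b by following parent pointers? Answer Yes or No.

Ancestors of a2c1a5b (commits reachable by following parents): {1c05a94, 7346d7c, 7f09901, a12e45e, a2c1a5b, a82ac9e, daca0a0, edf96bb, f931b0e}.
f931b0e is in that set, so it is an ancestor of a2c1a5b.

Yes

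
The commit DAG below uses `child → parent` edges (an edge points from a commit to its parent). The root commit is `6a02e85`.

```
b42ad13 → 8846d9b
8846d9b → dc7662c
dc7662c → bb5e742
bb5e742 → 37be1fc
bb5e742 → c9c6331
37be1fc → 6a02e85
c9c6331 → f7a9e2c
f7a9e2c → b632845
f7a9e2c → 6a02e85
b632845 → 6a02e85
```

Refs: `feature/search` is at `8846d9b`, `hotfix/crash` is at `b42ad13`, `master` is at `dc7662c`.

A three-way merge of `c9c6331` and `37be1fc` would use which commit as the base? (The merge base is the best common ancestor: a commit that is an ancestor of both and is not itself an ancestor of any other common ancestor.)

Ancestors of c9c6331: {6a02e85, b632845, c9c6331, f7a9e2c}.
Ancestors of 37be1fc: {37be1fc, 6a02e85}.
Common ancestors: {6a02e85}.
The only common ancestor is 6a02e85, so it is the merge base.

6a02e85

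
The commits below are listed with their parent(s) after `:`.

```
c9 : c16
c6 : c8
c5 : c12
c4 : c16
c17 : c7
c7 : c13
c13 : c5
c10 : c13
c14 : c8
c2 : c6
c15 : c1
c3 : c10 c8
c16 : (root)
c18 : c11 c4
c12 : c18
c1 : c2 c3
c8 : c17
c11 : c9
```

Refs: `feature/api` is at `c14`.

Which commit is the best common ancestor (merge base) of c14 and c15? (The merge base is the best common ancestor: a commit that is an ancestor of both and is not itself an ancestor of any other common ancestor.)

c8

Ancestors of c14: {c11, c12, c13, c14, c16, c17, c18, c4, c5, c7, c8, c9}.
Ancestors of c15: {c1, c10, c11, c12, c13, c15, c16, c17, c18, c2, c3, c4, c5, c6, c7, c8, c9}.
Common ancestors: {c11, c12, c13, c16, c17, c18, c4, c5, c7, c8, c9}.
Among these, c8 is not an ancestor of any other common ancestor — it is the merge base.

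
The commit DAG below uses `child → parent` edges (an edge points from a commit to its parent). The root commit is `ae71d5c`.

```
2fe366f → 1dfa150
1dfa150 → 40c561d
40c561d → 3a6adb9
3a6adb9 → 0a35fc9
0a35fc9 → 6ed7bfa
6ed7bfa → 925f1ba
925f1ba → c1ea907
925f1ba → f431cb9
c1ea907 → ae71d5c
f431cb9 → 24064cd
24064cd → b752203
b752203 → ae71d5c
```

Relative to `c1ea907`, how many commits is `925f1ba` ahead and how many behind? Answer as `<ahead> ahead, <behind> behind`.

Reachable from 925f1ba: {24064cd, 925f1ba, ae71d5c, b752203, c1ea907, f431cb9}.
Reachable from c1ea907: {ae71d5c, c1ea907}.
Only in 925f1ba's history (ahead): {24064cd, 925f1ba, b752203, f431cb9} — 4.
Only in c1ea907's history (behind): {} — 0.

4 ahead, 0 behind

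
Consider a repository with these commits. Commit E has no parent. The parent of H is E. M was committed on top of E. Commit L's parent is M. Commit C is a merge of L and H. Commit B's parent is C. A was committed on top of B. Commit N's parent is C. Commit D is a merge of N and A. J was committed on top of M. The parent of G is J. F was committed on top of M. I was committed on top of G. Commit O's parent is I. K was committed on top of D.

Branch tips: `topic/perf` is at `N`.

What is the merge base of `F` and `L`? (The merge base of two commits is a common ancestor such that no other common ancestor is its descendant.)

M

Ancestors of F: {E, F, M}.
Ancestors of L: {E, L, M}.
Common ancestors: {E, M}.
Among these, M is not an ancestor of any other common ancestor — it is the merge base.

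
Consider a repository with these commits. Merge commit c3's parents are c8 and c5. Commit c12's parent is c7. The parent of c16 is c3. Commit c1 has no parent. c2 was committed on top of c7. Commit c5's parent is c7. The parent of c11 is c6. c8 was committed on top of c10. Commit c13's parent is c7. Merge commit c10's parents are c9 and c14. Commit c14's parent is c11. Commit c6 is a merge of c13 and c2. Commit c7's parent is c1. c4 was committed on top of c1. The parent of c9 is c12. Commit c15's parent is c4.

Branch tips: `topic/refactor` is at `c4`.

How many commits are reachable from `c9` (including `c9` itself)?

Walking parent pointers from c9: reachable set = {c1, c12, c7, c9}.
That is 4 commits.

4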